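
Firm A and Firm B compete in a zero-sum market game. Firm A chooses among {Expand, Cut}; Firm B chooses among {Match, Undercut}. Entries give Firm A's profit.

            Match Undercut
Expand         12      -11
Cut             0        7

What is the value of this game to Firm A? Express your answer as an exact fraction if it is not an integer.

Row minima: Expand → -11, Cut → 0; maximin = 0.
Column maxima: Match → 12, Undercut → 7; minimax = 7.
0 ≠ 7, so there is no saddle point; optimal play is mixed.
Let Firm A play Expand with probability p. Expected payoff against Match: 12p + 0(1−p) = 12p; against Undercut: (-11)p + 7(1−p) = −18p + 7.
Setting these equal: 12p = −18p + 7 ⇒ 30p = 7 ⇒ p = 7/30, and the value is (12)·(7/30) = 14/5.
For Firm B: with q = P(Match), equating Expand's and Cut's payoffs gives 23q − 11 = −7q + 7 ⇒ q = 3/5.

14/5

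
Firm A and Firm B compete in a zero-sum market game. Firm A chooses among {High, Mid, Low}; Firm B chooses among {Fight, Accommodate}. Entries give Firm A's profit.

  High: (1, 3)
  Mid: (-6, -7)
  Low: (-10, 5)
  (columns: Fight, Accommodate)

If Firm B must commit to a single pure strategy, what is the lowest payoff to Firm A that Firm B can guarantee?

1

Column maxima: Fight → 1, Accommodate → 5.
The smallest of these is 1.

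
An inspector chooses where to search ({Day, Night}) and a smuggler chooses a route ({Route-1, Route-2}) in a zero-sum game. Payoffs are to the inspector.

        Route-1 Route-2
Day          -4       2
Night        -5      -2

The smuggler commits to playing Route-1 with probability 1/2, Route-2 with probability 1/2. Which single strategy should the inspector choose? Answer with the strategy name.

Day

Expected payoff of Day: (1/2)·(-4) + (1/2)·2 = -1.
Expected payoff of Night: (1/2)·(-5) + (1/2)·(-2) = -7/2.
The largest is -1, so the inspector's best response is Day.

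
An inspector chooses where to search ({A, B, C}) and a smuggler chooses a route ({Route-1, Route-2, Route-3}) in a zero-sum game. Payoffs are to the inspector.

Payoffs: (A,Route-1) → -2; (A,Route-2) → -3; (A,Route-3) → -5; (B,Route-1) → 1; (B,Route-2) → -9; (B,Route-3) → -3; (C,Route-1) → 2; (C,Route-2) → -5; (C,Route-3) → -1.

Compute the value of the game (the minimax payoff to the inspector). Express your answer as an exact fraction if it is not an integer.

Row minima: A → -5, B → -9, C → -5; maximin = -5.
Column maxima: Route-1 → 2, Route-2 → -3, Route-3 → -1; minimax = -3.
-5 ≠ -3, so there is no saddle point; optimal play is mixed.
B is strictly dominated by C, so the inspector never plays it.
Route-1 is strictly dominated by Route-2 (it gives the inspector strictly more in every row), so the smuggler never plays it.
On the remaining 2×2 (A, C vs Route-2, Route-3):
Let the inspector play A with probability p. Expected payoff against Route-2: (-3)p + (-5)(1−p) = 2p − 5; against Route-3: (-5)p + (-1)(1−p) = −4p − 1.
Setting these equal: 2p − 5 = −4p − 1 ⇒ 6p = 4 ⇒ p = 2/3, and the value is (2)·(2/3) − 5 = -11/3.
For the smuggler: with q = P(Route-2), equating A's and C's payoffs gives 2q − 5 = −4q − 1 ⇒ q = 2/3.

-11/3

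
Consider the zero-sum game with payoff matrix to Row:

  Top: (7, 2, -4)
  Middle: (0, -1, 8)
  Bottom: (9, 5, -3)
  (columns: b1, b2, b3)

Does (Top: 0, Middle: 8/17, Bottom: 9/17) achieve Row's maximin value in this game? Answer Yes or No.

Yes

Against b1 this mix gives (8/17)·0 + (9/17)·9 = 81/17.
Against b2 this mix gives (8/17)·(-1) + (9/17)·5 = 37/17.
Against b3 this mix gives (8/17)·8 + (9/17)·(-3) = 37/17.
All of Column's active replies (b2, b3) yield 37/17, and no column does worse for Row. The mix makes Column indifferent and guarantees 37/17, so it is optimal.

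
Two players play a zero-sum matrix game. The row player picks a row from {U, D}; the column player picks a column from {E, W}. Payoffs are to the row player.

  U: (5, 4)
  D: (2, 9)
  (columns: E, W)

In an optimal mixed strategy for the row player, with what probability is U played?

Row minima: U → 4, D → 2; maximin = 4.
Column maxima: E → 5, W → 9; minimax = 5.
4 ≠ 5, so there is no saddle point; optimal play is mixed.
Let the row player play U with probability p. Expected payoff against E: 5p + 2(1−p) = 3p + 2; against W: 4p + 9(1−p) = −5p + 9.
Setting these equal: 3p + 2 = −5p + 9 ⇒ 8p = 7 ⇒ p = 7/8, and the value is (3)·(7/8) + 2 = 37/8.
For the column player: with q = P(E), equating U's and D's payoffs gives q + 4 = −7q + 9 ⇒ q = 5/8.

7/8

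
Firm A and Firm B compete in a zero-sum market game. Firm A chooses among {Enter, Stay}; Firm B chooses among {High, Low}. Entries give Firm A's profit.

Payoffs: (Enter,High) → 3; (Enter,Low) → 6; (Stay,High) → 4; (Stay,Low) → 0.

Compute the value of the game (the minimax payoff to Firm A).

24/7

Row minima: Enter → 3, Stay → 0; maximin = 3.
Column maxima: High → 4, Low → 6; minimax = 4.
3 ≠ 4, so there is no saddle point; optimal play is mixed.
Let Firm A play Enter with probability p. Expected payoff against High: 3p + 4(1−p) = −p + 4; against Low: 6p + 0(1−p) = 6p.
Setting these equal: −p + 4 = 6p ⇒ −7p = -4 ⇒ p = 4/7, and the value is (-1)·(4/7) + 4 = 24/7.
For Firm B: with q = P(High), equating Enter's and Stay's payoffs gives −3q + 6 = 4q ⇒ q = 6/7.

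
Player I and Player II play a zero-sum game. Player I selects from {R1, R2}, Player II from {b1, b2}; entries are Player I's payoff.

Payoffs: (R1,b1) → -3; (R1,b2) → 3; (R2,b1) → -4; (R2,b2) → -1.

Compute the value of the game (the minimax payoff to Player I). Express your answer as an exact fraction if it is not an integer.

Row minima: R1 → -3, R2 → -4; maximin = -3.
Column maxima: b1 → -3, b2 → 3; minimax = -3.
Since maximin = minimax = -3, there is a saddle point and the value is -3.

-3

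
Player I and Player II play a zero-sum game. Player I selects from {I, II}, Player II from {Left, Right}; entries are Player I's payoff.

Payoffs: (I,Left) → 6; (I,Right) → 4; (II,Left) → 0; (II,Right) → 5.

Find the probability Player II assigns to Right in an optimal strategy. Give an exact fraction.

6/7

Row minima: I → 4, II → 0; maximin = 4.
Column maxima: Left → 6, Right → 5; minimax = 5.
4 ≠ 5, so there is no saddle point; optimal play is mixed.
Let Player I play I with probability p. Expected payoff against Left: 6p + 0(1−p) = 6p; against Right: 4p + 5(1−p) = −p + 5.
Setting these equal: 6p = −p + 5 ⇒ 7p = 5 ⇒ p = 5/7, and the value is (6)·(5/7) = 30/7.
For Player II: with q = P(Left), equating I's and II's payoffs gives 2q + 4 = −5q + 5 ⇒ q = 1/7.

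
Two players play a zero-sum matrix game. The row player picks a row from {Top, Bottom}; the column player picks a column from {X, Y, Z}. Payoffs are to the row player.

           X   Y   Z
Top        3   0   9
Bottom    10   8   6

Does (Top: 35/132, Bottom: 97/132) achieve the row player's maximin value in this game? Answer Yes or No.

No

Against X this mix gives (35/132)·3 + (97/132)·10 = 1075/132.
Against Y this mix gives (35/132)·0 + (97/132)·8 = 194/33.
Against Z this mix gives (35/132)·9 + (97/132)·6 = 299/44.
The column player will play Y, holding the row player to 194/33. Shifting weight toward the row that does better against Y would raise this floor (the equalizing mix achieves 72/11 against both Y and Z), so the proposed strategy is not optimal.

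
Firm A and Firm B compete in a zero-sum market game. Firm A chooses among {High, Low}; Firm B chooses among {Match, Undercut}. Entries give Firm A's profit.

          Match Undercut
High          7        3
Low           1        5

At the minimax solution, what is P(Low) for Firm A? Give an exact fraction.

Row minima: High → 3, Low → 1; maximin = 3.
Column maxima: Match → 7, Undercut → 5; minimax = 5.
3 ≠ 5, so there is no saddle point; optimal play is mixed.
Let Firm A play High with probability p. Expected payoff against Match: 7p + 1(1−p) = 6p + 1; against Undercut: 3p + 5(1−p) = −2p + 5.
Setting these equal: 6p + 1 = −2p + 5 ⇒ 8p = 4 ⇒ p = 1/2, and the value is (6)·(1/2) + 1 = 4.
For Firm B: with q = P(Match), equating High's and Low's payoffs gives 4q + 3 = −4q + 5 ⇒ q = 1/4.

1/2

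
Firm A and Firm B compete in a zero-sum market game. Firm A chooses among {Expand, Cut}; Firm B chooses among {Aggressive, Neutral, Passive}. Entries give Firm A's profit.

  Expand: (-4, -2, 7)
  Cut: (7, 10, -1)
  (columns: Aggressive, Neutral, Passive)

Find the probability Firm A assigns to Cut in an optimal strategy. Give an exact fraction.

11/19

Row minima: Expand → -4, Cut → -1; maximin = -1.
Column maxima: Aggressive → 7, Neutral → 10, Passive → 7; minimax = 7.
-1 ≠ 7, so there is no saddle point; optimal play is mixed.
Neutral is strictly dominated by Aggressive (it gives Firm A strictly more in every row), so Firm B never plays it.
On the remaining 2×2 (Expand, Cut vs Aggressive, Passive):
Let Firm A play Expand with probability p. Expected payoff against Aggressive: (-4)p + 7(1−p) = −11p + 7; against Passive: 7p + (-1)(1−p) = 8p − 1.
Setting these equal: −11p + 7 = 8p − 1 ⇒ −19p = -8 ⇒ p = 8/19, and the value is (-11)·(8/19) + 7 = 45/19.
For Firm B: with q = P(Aggressive), equating Expand's and Cut's payoffs gives −11q + 7 = 8q − 1 ⇒ q = 8/19.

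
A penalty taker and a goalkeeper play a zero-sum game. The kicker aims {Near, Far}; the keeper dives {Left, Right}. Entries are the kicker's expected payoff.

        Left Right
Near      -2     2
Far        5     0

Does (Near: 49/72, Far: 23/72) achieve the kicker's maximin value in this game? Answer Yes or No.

No

Against Left this mix gives (49/72)·(-2) + (23/72)·5 = 17/72.
Against Right this mix gives (49/72)·2 + (23/72)·0 = 49/36.
The keeper will play Left, holding the kicker to 17/72. Shifting weight toward the row that does better against Left would raise this floor (the equalizing mix achieves 10/9 against both Left and Right), so the proposed strategy is not optimal.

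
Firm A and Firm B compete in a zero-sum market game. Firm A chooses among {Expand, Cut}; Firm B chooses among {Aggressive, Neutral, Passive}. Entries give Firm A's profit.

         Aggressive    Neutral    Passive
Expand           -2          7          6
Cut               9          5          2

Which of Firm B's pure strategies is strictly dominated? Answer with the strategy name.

Passive holds Firm A's payoff strictly below Neutral in every row: 6 < 7, 2 < 5.
So Neutral is strictly dominated for Firm B.

Neutral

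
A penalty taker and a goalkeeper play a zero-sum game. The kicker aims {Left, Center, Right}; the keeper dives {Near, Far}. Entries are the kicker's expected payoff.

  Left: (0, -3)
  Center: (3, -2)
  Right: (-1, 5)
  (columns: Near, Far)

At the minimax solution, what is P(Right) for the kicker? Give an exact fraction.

Row minima: Left → -3, Center → -2, Right → -1; maximin = -1.
Column maxima: Near → 3, Far → 5; minimax = 3.
-1 ≠ 3, so there is no saddle point; optimal play is mixed.
Left is strictly dominated by Center, so the kicker never plays it.
On the remaining 2×2 (Center, Right vs Near, Far):
Let the kicker play Center with probability p. Expected payoff against Near: 3p + (-1)(1−p) = 4p − 1; against Far: (-2)p + 5(1−p) = −7p + 5.
Setting these equal: 4p − 1 = −7p + 5 ⇒ 11p = 6 ⇒ p = 6/11, and the value is (4)·(6/11) − 1 = 13/11.
For the keeper: with q = P(Near), equating Center's and Right's payoffs gives 5q − 2 = −6q + 5 ⇒ q = 7/11.

5/11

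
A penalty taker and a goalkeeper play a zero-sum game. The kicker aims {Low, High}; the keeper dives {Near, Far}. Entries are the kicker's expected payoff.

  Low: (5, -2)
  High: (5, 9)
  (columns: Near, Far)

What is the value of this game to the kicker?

Row minima: Low → -2, High → 5; maximin = 5.
Column maxima: Near → 5, Far → 9; minimax = 5.
Since maximin = minimax = 5, there is a saddle point and the value is 5.

5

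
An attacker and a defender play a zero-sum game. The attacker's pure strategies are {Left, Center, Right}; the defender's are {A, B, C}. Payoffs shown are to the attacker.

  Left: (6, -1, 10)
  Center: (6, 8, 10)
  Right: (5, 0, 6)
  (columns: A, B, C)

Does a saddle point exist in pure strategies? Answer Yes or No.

Yes

Row minima: Left → -1, Center → 6, Right → 0; maximin = 6.
Column maxima: A → 6, B → 8, C → 10; minimax = 6.
maximin = minimax = 6, so a saddle point exists.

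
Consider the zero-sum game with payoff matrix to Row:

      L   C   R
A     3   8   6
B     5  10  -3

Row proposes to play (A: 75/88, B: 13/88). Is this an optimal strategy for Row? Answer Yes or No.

Against L this mix gives (75/88)·3 + (13/88)·5 = 145/44.
Against C this mix gives (75/88)·8 + (13/88)·10 = 365/44.
Against R this mix gives (75/88)·6 + (13/88)·(-3) = 411/88.
Column will play L, holding Row to 145/44. Shifting weight toward the row that does better against L would raise this floor (the equalizing mix achieves 39/11 against both L and R), so the proposed strategy is not optimal.

No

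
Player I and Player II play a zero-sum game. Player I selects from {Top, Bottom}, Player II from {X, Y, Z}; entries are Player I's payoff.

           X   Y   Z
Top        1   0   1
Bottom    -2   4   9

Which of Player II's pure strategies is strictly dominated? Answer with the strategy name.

Y holds Player I's payoff strictly below Z in every row: 0 < 1, 4 < 9.
So Z is strictly dominated for Player II.

Z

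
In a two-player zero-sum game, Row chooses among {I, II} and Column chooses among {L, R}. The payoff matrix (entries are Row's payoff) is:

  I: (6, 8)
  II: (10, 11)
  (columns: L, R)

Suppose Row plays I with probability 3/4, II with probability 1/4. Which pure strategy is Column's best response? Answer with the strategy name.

If Column plays L, Row's expected payoff is (3/4)·6 + (1/4)·10 = 7.
If Column plays R, Row's expected payoff is (3/4)·8 + (1/4)·11 = 35/4.
Column minimizes Row's payoff; the smallest is 7, so the best response is L.

L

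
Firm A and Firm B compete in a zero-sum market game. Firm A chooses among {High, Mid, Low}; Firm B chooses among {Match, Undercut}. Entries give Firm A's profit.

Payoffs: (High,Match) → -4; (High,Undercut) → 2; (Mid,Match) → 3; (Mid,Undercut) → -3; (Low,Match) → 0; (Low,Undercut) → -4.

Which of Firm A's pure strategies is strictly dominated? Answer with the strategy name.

Mid gives a strictly higher payoff than Low against every column: 3 > 0, -3 > -4.
So Low is strictly dominated and Firm A never plays it.

Low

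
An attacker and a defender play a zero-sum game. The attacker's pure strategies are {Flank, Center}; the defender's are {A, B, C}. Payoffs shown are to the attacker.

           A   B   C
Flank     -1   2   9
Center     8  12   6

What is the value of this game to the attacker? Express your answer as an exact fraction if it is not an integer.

Row minima: Flank → -1, Center → 6; maximin = 6.
Column maxima: A → 8, B → 12, C → 9; minimax = 8.
6 ≠ 8, so there is no saddle point; optimal play is mixed.
B is strictly dominated by A (it gives the attacker strictly more in every row), so the defender never plays it.
On the remaining 2×2 (Flank, Center vs A, C):
Let the attacker play Flank with probability p. Expected payoff against A: (-1)p + 8(1−p) = −9p + 8; against C: 9p + 6(1−p) = 3p + 6.
Setting these equal: −9p + 8 = 3p + 6 ⇒ −12p = -2 ⇒ p = 1/6, and the value is (-9)·(1/6) + 8 = 13/2.
For the defender: with q = P(A), equating Flank's and Center's payoffs gives −10q + 9 = 2q + 6 ⇒ q = 1/4.

13/2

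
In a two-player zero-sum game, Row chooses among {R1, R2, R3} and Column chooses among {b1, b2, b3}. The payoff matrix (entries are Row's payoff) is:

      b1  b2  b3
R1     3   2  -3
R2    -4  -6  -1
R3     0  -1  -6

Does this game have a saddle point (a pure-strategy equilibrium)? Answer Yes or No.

Row minima: R1 → -3, R2 → -6, R3 → -6; maximin = -3.
Column maxima: b1 → 3, b2 → 2, b3 → -1; minimax = -1.
-3 ≠ -1, so no pure-strategy equilibrium exists.

No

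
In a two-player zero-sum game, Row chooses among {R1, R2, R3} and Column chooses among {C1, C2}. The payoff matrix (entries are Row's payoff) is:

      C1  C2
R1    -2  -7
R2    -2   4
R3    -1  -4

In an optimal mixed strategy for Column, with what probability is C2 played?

Row minima: R1 → -7, R2 → -2, R3 → -4; maximin = -2.
Column maxima: C1 → -1, C2 → 4; minimax = -1.
-2 ≠ -1, so there is no saddle point; optimal play is mixed.
R1 is strictly dominated by R3, so Row never plays it.
On the remaining 2×2 (R2, R3 vs C1, C2):
Let Row play R2 with probability p. Expected payoff against C1: (-2)p + (-1)(1−p) = −p − 1; against C2: 4p + (-4)(1−p) = 8p − 4.
Setting these equal: −p − 1 = 8p − 4 ⇒ −9p = -3 ⇒ p = 1/3, and the value is (-1)·(1/3) − 1 = -4/3.
For Column: with q = P(C1), equating R2's and R3's payoffs gives −6q + 4 = 3q − 4 ⇒ q = 8/9.

1/9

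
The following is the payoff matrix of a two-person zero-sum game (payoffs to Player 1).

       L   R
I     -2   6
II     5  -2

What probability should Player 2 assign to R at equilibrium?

7/15

Row minima: I → -2, II → -2; maximin = -2.
Column maxima: L → 5, R → 6; minimax = 5.
-2 ≠ 5, so there is no saddle point; optimal play is mixed.
Let Player 1 play I with probability p. Expected payoff against L: (-2)p + 5(1−p) = −7p + 5; against R: 6p + (-2)(1−p) = 8p − 2.
Setting these equal: −7p + 5 = 8p − 2 ⇒ −15p = -7 ⇒ p = 7/15, and the value is (-7)·(7/15) + 5 = 26/15.
For Player 2: with q = P(L), equating I's and II's payoffs gives −8q + 6 = 7q − 2 ⇒ q = 8/15.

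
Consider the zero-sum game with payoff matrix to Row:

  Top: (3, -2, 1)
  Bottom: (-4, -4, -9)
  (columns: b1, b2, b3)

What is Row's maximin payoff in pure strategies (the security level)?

-2

Row minima: Top → -2, Bottom → -9.
The best of these is -2.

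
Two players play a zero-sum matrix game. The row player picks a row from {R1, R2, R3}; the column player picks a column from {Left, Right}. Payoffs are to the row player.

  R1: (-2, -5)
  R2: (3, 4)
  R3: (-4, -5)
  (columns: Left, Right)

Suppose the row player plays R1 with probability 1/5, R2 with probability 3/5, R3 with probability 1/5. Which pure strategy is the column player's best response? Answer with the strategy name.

If the column player plays Left, the row player's expected payoff is (1/5)·(-2) + (3/5)·3 + (1/5)·(-4) = 3/5.
If the column player plays Right, the row player's expected payoff is (1/5)·(-5) + (3/5)·4 + (1/5)·(-5) = 2/5.
The column player minimizes the row player's payoff; the smallest is 2/5, so the best response is Right.

Right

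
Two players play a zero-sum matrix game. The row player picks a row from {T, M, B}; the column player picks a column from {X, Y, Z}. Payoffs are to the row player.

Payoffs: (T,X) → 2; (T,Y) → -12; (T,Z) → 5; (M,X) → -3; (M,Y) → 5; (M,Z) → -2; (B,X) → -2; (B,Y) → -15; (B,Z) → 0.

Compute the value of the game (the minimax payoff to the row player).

Row minima: T → -12, M → -3, B → -15; maximin = -3.
Column maxima: X → 2, Y → 5, Z → 5; minimax = 2.
-3 ≠ 2, so there is no saddle point; optimal play is mixed.
B is strictly dominated by T, so the row player never plays it.
Z is strictly dominated by X (it gives the row player strictly more in every row), so the column player never plays it.
On the remaining 2×2 (T, M vs X, Y):
Let the row player play T with probability p. Expected payoff against X: 2p + (-3)(1−p) = 5p − 3; against Y: (-12)p + 5(1−p) = −17p + 5.
Setting these equal: 5p − 3 = −17p + 5 ⇒ 22p = 8 ⇒ p = 4/11, and the value is (5)·(4/11) − 3 = -13/11.
For the column player: with q = P(X), equating T's and M's payoffs gives 14q − 12 = −8q + 5 ⇒ q = 17/22.

-13/11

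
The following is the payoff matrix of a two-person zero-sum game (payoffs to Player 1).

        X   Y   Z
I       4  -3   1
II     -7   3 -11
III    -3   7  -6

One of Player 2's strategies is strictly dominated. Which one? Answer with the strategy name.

X

Z holds Player 1's payoff strictly below X in every row: 1 < 4, -11 < -7, -6 < -3.
So X is strictly dominated for Player 2.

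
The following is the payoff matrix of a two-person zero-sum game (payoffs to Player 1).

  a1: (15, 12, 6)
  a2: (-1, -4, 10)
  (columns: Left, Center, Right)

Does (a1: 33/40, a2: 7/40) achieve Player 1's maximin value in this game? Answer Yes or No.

Against Left this mix gives (33/40)·15 + (7/40)·(-1) = 61/5.
Against Center this mix gives (33/40)·12 + (7/40)·(-4) = 46/5.
Against Right this mix gives (33/40)·6 + (7/40)·10 = 67/10.
Player 2 will play Right, holding Player 1 to 67/10. Shifting weight toward the row that does better against Right would raise this floor (the equalizing mix achieves 36/5 against both Right and Center), so the proposed strategy is not optimal.

No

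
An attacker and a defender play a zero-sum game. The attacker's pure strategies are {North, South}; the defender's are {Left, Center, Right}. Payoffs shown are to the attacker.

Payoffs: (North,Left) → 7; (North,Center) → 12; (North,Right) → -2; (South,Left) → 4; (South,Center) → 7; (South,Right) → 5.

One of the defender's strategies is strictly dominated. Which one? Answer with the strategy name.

Left holds the attacker's payoff strictly below Center in every row: 7 < 12, 4 < 7.
So Center is strictly dominated for the defender.

Center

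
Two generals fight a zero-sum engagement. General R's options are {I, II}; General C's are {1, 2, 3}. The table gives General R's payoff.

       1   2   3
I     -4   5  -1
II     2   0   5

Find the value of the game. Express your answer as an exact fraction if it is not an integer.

10/11

Row minima: I → -4, II → 0; maximin = 0.
Column maxima: 1 → 2, 2 → 5, 3 → 5; minimax = 2.
0 ≠ 2, so there is no saddle point; optimal play is mixed.
3 is strictly dominated by 1 (it gives General R strictly more in every row), so General C never plays it.
On the remaining 2×2 (I, II vs 1, 2):
Let General R play I with probability p. Expected payoff against 1: (-4)p + 2(1−p) = −6p + 2; against 2: 5p + 0(1−p) = 5p.
Setting these equal: −6p + 2 = 5p ⇒ −11p = -2 ⇒ p = 2/11, and the value is (-6)·(2/11) + 2 = 10/11.
For General C: with q = P(1), equating I's and II's payoffs gives −9q + 5 = 2q ⇒ q = 5/11.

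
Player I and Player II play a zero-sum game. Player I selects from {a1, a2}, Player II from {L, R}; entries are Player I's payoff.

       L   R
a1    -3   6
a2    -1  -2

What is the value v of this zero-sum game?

-6/5

Row minima: a1 → -3, a2 → -2; maximin = -2.
Column maxima: L → -1, R → 6; minimax = -1.
-2 ≠ -1, so there is no saddle point; optimal play is mixed.
Let Player I play a1 with probability p. Expected payoff against L: (-3)p + (-1)(1−p) = −2p − 1; against R: 6p + (-2)(1−p) = 8p − 2.
Setting these equal: −2p − 1 = 8p − 2 ⇒ −10p = -1 ⇒ p = 1/10, and the value is (-2)·(1/10) − 1 = -6/5.
For Player II: with q = P(L), equating a1's and a2's payoffs gives −9q + 6 = q − 2 ⇒ q = 4/5.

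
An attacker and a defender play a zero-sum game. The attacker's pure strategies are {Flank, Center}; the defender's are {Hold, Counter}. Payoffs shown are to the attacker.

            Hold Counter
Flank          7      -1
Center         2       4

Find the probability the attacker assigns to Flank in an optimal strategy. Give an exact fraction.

1/5

Row minima: Flank → -1, Center → 2; maximin = 2.
Column maxima: Hold → 7, Counter → 4; minimax = 4.
2 ≠ 4, so there is no saddle point; optimal play is mixed.
Let the attacker play Flank with probability p. Expected payoff against Hold: 7p + 2(1−p) = 5p + 2; against Counter: (-1)p + 4(1−p) = −5p + 4.
Setting these equal: 5p + 2 = −5p + 4 ⇒ 10p = 2 ⇒ p = 1/5, and the value is (5)·(1/5) + 2 = 3.
For the defender: with q = P(Hold), equating Flank's and Center's payoffs gives 8q − 1 = −2q + 4 ⇒ q = 1/2.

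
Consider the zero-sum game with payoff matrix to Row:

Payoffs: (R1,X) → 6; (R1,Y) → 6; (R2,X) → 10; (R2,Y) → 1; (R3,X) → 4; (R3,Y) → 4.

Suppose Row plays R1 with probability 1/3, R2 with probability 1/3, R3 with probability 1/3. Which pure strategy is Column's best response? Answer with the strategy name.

If Column plays X, Row's expected payoff is (1/3)·6 + (1/3)·10 + (1/3)·4 = 20/3.
If Column plays Y, Row's expected payoff is (1/3)·6 + (1/3)·1 + (1/3)·4 = 11/3.
Column minimizes Row's payoff; the smallest is 11/3, so the best response is Y.

Y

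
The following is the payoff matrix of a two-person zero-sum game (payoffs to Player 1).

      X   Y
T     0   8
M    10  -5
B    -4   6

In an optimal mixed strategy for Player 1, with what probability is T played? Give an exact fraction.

15/23

Row minima: T → 0, M → -5, B → -4; maximin = 0.
Column maxima: X → 10, Y → 8; minimax = 8.
0 ≠ 8, so there is no saddle point; optimal play is mixed.
B is strictly dominated by T, so Player 1 never plays it.
On the remaining 2×2 (T, M vs X, Y):
Let Player 1 play T with probability p. Expected payoff against X: 0p + 10(1−p) = −10p + 10; against Y: 8p + (-5)(1−p) = 13p − 5.
Setting these equal: −10p + 10 = 13p − 5 ⇒ −23p = -15 ⇒ p = 15/23, and the value is (-10)·(15/23) + 10 = 80/23.
For Player 2: with q = P(X), equating T's and M's payoffs gives −8q + 8 = 15q − 5 ⇒ q = 13/23.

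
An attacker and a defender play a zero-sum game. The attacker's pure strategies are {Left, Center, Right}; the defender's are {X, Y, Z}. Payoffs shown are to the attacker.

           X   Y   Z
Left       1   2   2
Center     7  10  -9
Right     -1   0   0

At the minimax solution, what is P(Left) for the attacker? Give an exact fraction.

Row minima: Left → 1, Center → -9, Right → -1; maximin = 1.
Column maxima: X → 7, Y → 10, Z → 2; minimax = 2.
1 ≠ 2, so there is no saddle point; optimal play is mixed.
Right is strictly dominated by Left, so the attacker never plays it.
Y is strictly dominated by X (it gives the attacker strictly more in every row), so the defender never plays it.
On the remaining 2×2 (Left, Center vs X, Z):
Let the attacker play Left with probability p. Expected payoff against X: 1p + 7(1−p) = −6p + 7; against Z: 2p + (-9)(1−p) = 11p − 9.
Setting these equal: −6p + 7 = 11p − 9 ⇒ −17p = -16 ⇒ p = 16/17, and the value is (-6)·(16/17) + 7 = 23/17.
For the defender: with q = P(X), equating Left's and Center's payoffs gives −q + 2 = 16q − 9 ⇒ q = 11/17.

16/17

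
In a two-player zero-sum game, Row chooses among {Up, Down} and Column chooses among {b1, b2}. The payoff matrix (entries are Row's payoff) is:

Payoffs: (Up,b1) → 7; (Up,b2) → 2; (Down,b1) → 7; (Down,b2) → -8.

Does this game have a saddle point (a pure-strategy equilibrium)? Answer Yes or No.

Yes

Row minima: Up → 2, Down → -8; maximin = 2.
Column maxima: b1 → 7, b2 → 2; minimax = 2.
maximin = minimax = 2, so a saddle point exists.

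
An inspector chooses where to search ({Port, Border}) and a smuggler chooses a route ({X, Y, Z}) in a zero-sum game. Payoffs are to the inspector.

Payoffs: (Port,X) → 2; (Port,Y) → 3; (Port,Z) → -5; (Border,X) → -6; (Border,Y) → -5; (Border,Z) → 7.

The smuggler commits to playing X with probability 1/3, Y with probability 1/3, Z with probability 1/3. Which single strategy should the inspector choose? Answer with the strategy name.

Port

Expected payoff of Port: (1/3)·2 + (1/3)·3 + (1/3)·(-5) = 0.
Expected payoff of Border: (1/3)·(-6) + (1/3)·(-5) + (1/3)·7 = -4/3.
The largest is 0, so the inspector's best response is Port.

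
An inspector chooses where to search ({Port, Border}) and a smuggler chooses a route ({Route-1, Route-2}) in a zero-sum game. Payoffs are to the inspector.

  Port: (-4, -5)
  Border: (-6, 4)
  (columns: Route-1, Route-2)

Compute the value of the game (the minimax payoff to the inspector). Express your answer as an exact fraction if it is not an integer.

Row minima: Port → -5, Border → -6; maximin = -5.
Column maxima: Route-1 → -4, Route-2 → 4; minimax = -4.
-5 ≠ -4, so there is no saddle point; optimal play is mixed.
Let the inspector play Port with probability p. Expected payoff against Route-1: (-4)p + (-6)(1−p) = 2p − 6; against Route-2: (-5)p + 4(1−p) = −9p + 4.
Setting these equal: 2p − 6 = −9p + 4 ⇒ 11p = 10 ⇒ p = 10/11, and the value is (2)·(10/11) − 6 = -46/11.
For the smuggler: with q = P(Route-1), equating Port's and Border's payoffs gives q − 5 = −10q + 4 ⇒ q = 9/11.

-46/11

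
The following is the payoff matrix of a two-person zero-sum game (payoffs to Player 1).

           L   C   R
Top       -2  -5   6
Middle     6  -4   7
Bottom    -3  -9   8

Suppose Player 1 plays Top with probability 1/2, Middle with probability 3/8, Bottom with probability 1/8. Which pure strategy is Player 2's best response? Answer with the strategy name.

C

If Player 2 plays L, Player 1's expected payoff is (1/2)·(-2) + (3/8)·6 + (1/8)·(-3) = 7/8.
If Player 2 plays C, Player 1's expected payoff is (1/2)·(-5) + (3/8)·(-4) + (1/8)·(-9) = -41/8.
If Player 2 plays R, Player 1's expected payoff is (1/2)·6 + (3/8)·7 + (1/8)·8 = 53/8.
Player 2 minimizes Player 1's payoff; the smallest is -41/8, so the best response is C.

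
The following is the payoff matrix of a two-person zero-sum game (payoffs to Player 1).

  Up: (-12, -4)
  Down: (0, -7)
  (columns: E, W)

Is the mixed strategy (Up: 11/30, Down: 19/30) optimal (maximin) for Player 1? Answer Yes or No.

Against E this mix gives (11/30)·(-12) + (19/30)·0 = -22/5.
Against W this mix gives (11/30)·(-4) + (19/30)·(-7) = -59/10.
Player 2 will play W, holding Player 1 to -59/10. Shifting weight toward the row that does better against W would raise this floor (the equalizing mix achieves -28/5 against both W and E), so the proposed strategy is not optimal.

No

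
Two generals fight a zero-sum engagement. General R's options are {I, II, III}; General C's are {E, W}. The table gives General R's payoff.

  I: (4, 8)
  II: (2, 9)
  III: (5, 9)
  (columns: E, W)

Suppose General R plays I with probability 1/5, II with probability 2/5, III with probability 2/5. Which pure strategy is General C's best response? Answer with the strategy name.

If General C plays E, General R's expected payoff is (1/5)·4 + (2/5)·2 + (2/5)·5 = 18/5.
If General C plays W, General R's expected payoff is (1/5)·8 + (2/5)·9 + (2/5)·9 = 44/5.
General C minimizes General R's payoff; the smallest is 18/5, so the best response is E.

E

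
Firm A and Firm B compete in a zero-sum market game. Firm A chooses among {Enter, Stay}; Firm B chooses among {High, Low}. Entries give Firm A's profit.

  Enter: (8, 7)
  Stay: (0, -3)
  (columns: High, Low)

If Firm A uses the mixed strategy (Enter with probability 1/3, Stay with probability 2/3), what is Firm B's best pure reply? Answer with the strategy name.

If Firm B plays High, Firm A's expected payoff is (1/3)·8 + (2/3)·0 = 8/3.
If Firm B plays Low, Firm A's expected payoff is (1/3)·7 + (2/3)·(-3) = 1/3.
Firm B minimizes Firm A's payoff; the smallest is 1/3, so the best response is Low.

Low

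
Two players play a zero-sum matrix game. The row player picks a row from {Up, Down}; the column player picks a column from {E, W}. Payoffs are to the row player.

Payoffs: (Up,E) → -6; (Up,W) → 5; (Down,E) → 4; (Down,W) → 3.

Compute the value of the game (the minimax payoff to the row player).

Row minima: Up → -6, Down → 3; maximin = 3.
Column maxima: E → 4, W → 5; minimax = 4.
3 ≠ 4, so there is no saddle point; optimal play is mixed.
Let the row player play Up with probability p. Expected payoff against E: (-6)p + 4(1−p) = −10p + 4; against W: 5p + 3(1−p) = 2p + 3.
Setting these equal: −10p + 4 = 2p + 3 ⇒ −12p = -1 ⇒ p = 1/12, and the value is (-10)·(1/12) + 4 = 19/6.
For the column player: with q = P(E), equating Up's and Down's payoffs gives −11q + 5 = q + 3 ⇒ q = 1/6.

19/6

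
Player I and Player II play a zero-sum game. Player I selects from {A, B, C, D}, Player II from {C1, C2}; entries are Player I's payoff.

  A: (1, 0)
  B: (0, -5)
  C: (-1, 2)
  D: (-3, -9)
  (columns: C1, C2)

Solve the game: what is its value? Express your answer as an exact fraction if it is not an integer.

1/2

Row minima: A → 0, B → -5, C → -1, D → -9; maximin = 0.
Column maxima: C1 → 1, C2 → 2; minimax = 1.
0 ≠ 1, so there is no saddle point; optimal play is mixed.
B is strictly dominated by A, so Player I never plays it.
D is strictly dominated by A, so Player I never plays it.
On the remaining 2×2 (A, C vs C1, C2):
Let Player I play A with probability p. Expected payoff against C1: 1p + (-1)(1−p) = 2p − 1; against C2: 0p + 2(1−p) = −2p + 2.
Setting these equal: 2p − 1 = −2p + 2 ⇒ 4p = 3 ⇒ p = 3/4, and the value is (2)·(3/4) − 1 = 1/2.
For Player II: with q = P(C1), equating A's and C's payoffs gives q = −3q + 2 ⇒ q = 1/2.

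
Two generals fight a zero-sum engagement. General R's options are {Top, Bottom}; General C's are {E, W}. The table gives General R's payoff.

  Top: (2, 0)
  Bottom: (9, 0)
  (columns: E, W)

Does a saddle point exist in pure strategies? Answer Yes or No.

Yes

Row minima: Top → 0, Bottom → 0; maximin = 0.
Column maxima: E → 9, W → 0; minimax = 0.
maximin = minimax = 0, so a saddle point exists.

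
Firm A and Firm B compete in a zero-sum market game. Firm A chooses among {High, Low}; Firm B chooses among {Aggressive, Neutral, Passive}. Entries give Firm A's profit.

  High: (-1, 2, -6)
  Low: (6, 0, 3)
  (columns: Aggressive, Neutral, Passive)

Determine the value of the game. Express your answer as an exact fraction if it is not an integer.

Row minima: High → -6, Low → 0; maximin = 0.
Column maxima: Aggressive → 6, Neutral → 2, Passive → 3; minimax = 2.
0 ≠ 2, so there is no saddle point; optimal play is mixed.
Aggressive is strictly dominated by Passive (it gives Firm A strictly more in every row), so Firm B never plays it.
On the remaining 2×2 (High, Low vs Neutral, Passive):
Let Firm A play High with probability p. Expected payoff against Neutral: 2p + 0(1−p) = 2p; against Passive: (-6)p + 3(1−p) = −9p + 3.
Setting these equal: 2p = −9p + 3 ⇒ 11p = 3 ⇒ p = 3/11, and the value is (2)·(3/11) = 6/11.
For Firm B: with q = P(Neutral), equating High's and Low's payoffs gives 8q − 6 = −3q + 3 ⇒ q = 9/11.

6/11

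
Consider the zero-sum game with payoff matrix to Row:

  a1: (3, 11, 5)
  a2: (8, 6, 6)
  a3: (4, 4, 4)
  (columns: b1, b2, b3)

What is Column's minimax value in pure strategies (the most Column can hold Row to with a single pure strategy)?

Column maxima: b1 → 8, b2 → 11, b3 → 6.
The smallest of these is 6.

6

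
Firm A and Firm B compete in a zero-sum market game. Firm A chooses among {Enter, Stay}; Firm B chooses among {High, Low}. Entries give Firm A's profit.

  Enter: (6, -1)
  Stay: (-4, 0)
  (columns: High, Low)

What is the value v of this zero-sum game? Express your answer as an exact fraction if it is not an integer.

-4/11

Row minima: Enter → -1, Stay → -4; maximin = -1.
Column maxima: High → 6, Low → 0; minimax = 0.
-1 ≠ 0, so there is no saddle point; optimal play is mixed.
Let Firm A play Enter with probability p. Expected payoff against High: 6p + (-4)(1−p) = 10p − 4; against Low: (-1)p + 0(1−p) = −p.
Setting these equal: 10p − 4 = −p ⇒ 11p = 4 ⇒ p = 4/11, and the value is (10)·(4/11) − 4 = -4/11.
For Firm B: with q = P(High), equating Enter's and Stay's payoffs gives 7q − 1 = −4q ⇒ q = 1/11.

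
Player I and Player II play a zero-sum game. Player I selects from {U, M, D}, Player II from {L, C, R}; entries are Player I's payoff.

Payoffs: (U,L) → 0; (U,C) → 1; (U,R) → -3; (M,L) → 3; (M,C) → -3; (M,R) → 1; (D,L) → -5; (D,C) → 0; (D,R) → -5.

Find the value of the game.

Row minima: U → -3, M → -3, D → -5; maximin = -3.
Column maxima: L → 3, C → 1, R → 1; minimax = 1.
-3 ≠ 1, so there is no saddle point; optimal play is mixed.
D is strictly dominated by U, so Player I never plays it.
With D eliminated, L is strictly dominated by R (it gives Player I strictly more in every remaining row), so Player II never plays it.
On the remaining 2×2 (U, M vs C, R):
Let Player I play U with probability p. Expected payoff against C: 1p + (-3)(1−p) = 4p − 3; against R: (-3)p + 1(1−p) = −4p + 1.
Setting these equal: 4p − 3 = −4p + 1 ⇒ 8p = 4 ⇒ p = 1/2, and the value is (4)·(1/2) − 3 = -1.
For Player II: with q = P(C), equating U's and M's payoffs gives 4q − 3 = −4q + 1 ⇒ q = 1/2.

-1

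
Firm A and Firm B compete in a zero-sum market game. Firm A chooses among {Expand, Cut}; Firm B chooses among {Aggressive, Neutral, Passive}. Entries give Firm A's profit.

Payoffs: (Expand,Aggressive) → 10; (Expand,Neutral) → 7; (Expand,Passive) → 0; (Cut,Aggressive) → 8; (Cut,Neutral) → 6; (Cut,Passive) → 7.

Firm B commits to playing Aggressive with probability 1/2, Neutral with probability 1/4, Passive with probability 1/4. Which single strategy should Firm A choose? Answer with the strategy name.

Cut

Expected payoff of Expand: (1/2)·10 + (1/4)·7 + (1/4)·0 = 27/4.
Expected payoff of Cut: (1/2)·8 + (1/4)·6 + (1/4)·7 = 29/4.
The largest is 29/4, so Firm A's best response is Cut.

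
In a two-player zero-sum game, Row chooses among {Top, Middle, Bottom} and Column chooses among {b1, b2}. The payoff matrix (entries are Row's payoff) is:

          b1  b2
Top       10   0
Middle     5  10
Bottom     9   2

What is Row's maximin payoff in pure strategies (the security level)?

Row minima: Top → 0, Middle → 5, Bottom → 2.
The best of these is 5.

5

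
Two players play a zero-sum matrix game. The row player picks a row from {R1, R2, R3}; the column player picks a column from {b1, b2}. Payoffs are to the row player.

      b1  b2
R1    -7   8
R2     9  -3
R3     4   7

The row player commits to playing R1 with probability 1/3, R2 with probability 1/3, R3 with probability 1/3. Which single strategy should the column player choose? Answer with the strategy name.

If the column player plays b1, the row player's expected payoff is (1/3)·(-7) + (1/3)·9 + (1/3)·4 = 2.
If the column player plays b2, the row player's expected payoff is (1/3)·8 + (1/3)·(-3) + (1/3)·7 = 4.
The column player minimizes the row player's payoff; the smallest is 2, so the best response is b1.

b1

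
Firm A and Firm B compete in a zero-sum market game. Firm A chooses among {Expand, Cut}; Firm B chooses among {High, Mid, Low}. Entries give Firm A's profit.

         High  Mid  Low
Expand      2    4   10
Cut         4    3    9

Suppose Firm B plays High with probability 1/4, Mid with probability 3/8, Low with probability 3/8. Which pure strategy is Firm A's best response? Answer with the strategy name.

Expand

Expected payoff of Expand: (1/4)·2 + (3/8)·4 + (3/8)·10 = 23/4.
Expected payoff of Cut: (1/4)·4 + (3/8)·3 + (3/8)·9 = 11/2.
The largest is 23/4, so Firm A's best response is Expand.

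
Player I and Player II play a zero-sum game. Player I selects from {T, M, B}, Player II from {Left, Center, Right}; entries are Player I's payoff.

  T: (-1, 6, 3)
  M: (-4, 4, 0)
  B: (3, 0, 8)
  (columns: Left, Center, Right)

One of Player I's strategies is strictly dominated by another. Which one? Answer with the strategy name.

M

T gives a strictly higher payoff than M against every column: -1 > -4, 6 > 4, 3 > 0.
So M is strictly dominated and Player I never plays it.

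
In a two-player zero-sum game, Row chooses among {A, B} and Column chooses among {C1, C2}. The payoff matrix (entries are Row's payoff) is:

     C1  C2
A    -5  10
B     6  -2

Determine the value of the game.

Row minima: A → -5, B → -2; maximin = -2.
Column maxima: C1 → 6, C2 → 10; minimax = 6.
-2 ≠ 6, so there is no saddle point; optimal play is mixed.
Let Row play A with probability p. Expected payoff against C1: (-5)p + 6(1−p) = −11p + 6; against C2: 10p + (-2)(1−p) = 12p − 2.
Setting these equal: −11p + 6 = 12p − 2 ⇒ −23p = -8 ⇒ p = 8/23, and the value is (-11)·(8/23) + 6 = 50/23.
For Column: with q = P(C1), equating A's and B's payoffs gives −15q + 10 = 8q − 2 ⇒ q = 12/23.

50/23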